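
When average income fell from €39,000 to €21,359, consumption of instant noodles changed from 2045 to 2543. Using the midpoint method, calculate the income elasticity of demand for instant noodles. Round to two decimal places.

-0.37

%ΔQ = (2543 − 2045)/[(2045+2543)/2] = 498/2294 ≈ 0.2171.
%ΔY = (21,359 − 39,000)/[(39,000+21,359)/2] = -17641/30179.5 ≈ -0.5845.
E_I = %ΔQ/%ΔY ≈ -0.37.
E_I < 0: inferior good.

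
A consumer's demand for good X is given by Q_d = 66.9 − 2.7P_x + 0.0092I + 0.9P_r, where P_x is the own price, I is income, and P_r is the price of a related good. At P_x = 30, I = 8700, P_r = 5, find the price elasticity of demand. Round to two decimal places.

-1.15

Q_d = 66.9 − 2.7(30) + 0.0092(8700) + 0.9(5) = 66.9 − 81 + 80.04 + 4.5 = 70.44.
∂Q_d/∂P_x = −2.7, so E_p = (−2.7)·(30/70.44) ≈ -1.15.
|E_p| > 1: demand is elastic.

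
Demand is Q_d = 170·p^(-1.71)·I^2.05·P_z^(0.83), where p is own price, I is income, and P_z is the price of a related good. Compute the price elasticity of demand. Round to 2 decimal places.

-1.71

For a Cobb–Douglas (constant-elasticity) form Q_d = A·p^α·…, the elasticity with respect to p equals the exponent α at every point.
Here the exponent on p is -1.71, so the price elasticity of demand is -1.71.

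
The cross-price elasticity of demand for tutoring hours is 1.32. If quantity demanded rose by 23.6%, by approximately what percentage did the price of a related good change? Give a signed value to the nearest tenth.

%ΔQ ≈ E × %ΔP_y ⇒ %ΔP_y = %ΔQ / E = (23.6%)/(1.32) ≈ 17.9%.

17.9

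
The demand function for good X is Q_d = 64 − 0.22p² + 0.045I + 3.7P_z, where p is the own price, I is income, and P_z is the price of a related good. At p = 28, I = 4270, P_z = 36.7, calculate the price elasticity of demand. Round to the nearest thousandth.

Q_d = 64 − 0.22(28)² + 0.045(4270) + 3.7(36.7) = 64 − 172.48 + 192.15 + 135.79 = 219.46.
∂Q_d/∂p = −2·0.22·p = -12.32, so E_p = -12.32·(28/219.46) ≈ -1.572.
|E_p| > 1: demand is elastic.

-1.572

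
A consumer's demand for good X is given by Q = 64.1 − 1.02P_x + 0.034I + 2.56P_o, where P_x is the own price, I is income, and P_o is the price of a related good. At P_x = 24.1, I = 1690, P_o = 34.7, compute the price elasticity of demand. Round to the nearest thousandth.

-0.132

Substituting, Q = 64.1 − 1.02(24.1) + 0.034(1690) + 2.56(34.7) = 64.1 − 24.582 + 57.46 + 88.832 = 185.81.
∂Q/∂P_x = −1.02, so E_p = (−1.02)·(24.1/185.81) ≈ -0.132.
|E_p| < 1: demand is inelastic.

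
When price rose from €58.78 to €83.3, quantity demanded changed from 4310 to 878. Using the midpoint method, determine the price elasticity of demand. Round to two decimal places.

%ΔQ = (878 − 4310)/[(4310 + 878)/2] = -3432/2594 ≈ -1.3231.
%ΔP = (83.3 − 58.78)/[(58.78 + 83.3)/2] = 24.52/71.04 ≈ 0.3452.
Arc elasticity E = %ΔQ/%ΔP ≈ -1.3231/0.3452 ≈ -3.83.
|E| > 1: demand is elastic over this range.

-3.83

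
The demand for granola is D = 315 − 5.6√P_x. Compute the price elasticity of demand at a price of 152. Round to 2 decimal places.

-0.14

At P_x = 152, D = 245.9586.
dD/dP_x = −5.6/(2√P_x) = −5.6/(2·12.3288).
Point elasticity E = (dD/dP_x)·(P_x/D) = -0.2271 × 152/245.9586 ≈ -0.14.
|E| < 1, so demand is inelastic at this price.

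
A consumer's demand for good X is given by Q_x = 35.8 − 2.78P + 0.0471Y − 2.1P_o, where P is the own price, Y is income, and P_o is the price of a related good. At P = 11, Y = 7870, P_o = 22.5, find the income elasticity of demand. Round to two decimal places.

First evaluate Q_x: 35.8 − 2.78(11) + 0.0471(7870) − 2.1(22.5) = 35.8 − 30.58 + 370.677 − 47.25 = 328.647.
∂Q_x/∂Y = +0.0471, so E_I = 0.0471·(7870/328.647) ≈ 1.13.
E_I > 1: normal good (luxury).

1.13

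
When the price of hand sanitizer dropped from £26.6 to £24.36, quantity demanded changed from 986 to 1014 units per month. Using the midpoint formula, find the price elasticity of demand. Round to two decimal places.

-0.32

%ΔQ = (1014 − 986)/[(986 + 1014)/2] = 28/1000 ≈ 0.0280.
%Δp = (24.36 − 26.6)/[(26.6 + 24.36)/2] = -2.24/25.48 ≈ -0.0879.
Arc elasticity E = %ΔQ/%Δp ≈ 0.0280/-0.0879 ≈ -0.32.
|E| < 1: demand is inelastic over this range.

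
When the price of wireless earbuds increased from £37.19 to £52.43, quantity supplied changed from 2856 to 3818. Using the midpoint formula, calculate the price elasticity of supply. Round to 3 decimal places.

%ΔQ = (3818 − 2856)/[(2856 + 3818)/2] = 962/3337 ≈ 0.2883.
%Δp = (52.43 − 37.19)/[(37.19 + 52.43)/2] = 15.24/44.81 ≈ 0.3401.
Arc elasticity E = %ΔQ/%Δp ≈ 0.2883/0.3401 ≈ 0.848.
|E| < 1: supply is inelastic over this range.

0.848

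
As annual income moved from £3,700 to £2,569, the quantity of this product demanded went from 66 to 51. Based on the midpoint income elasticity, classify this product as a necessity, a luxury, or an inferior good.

necessity

%ΔQ = (51 − 66)/[(66+51)/2] = -15/58.5 ≈ -0.2564.
%ΔM = (2,569 − 3,700)/[(3,700+2,569)/2] = -1131/3134.5 ≈ -0.3608.
E_I = %ΔQ/%ΔM ≈ 0.711.
E_I ∈ (0,1): normal good (necessity).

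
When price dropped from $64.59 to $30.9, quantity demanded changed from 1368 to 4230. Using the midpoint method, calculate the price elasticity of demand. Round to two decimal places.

-1.45

%ΔQ = (4230 − 1368)/[(1368 + 4230)/2] = 2862/2799 ≈ 1.0225.
%ΔP = (30.9 − 64.59)/[(64.59 + 30.9)/2] = -33.69/47.745 ≈ -0.7056.
Arc elasticity E = %ΔQ/%ΔP ≈ 1.0225/-0.7056 ≈ -1.45.
|E| > 1: demand is elastic over this range.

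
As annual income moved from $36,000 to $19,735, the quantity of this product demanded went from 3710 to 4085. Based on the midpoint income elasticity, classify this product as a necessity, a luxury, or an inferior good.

%ΔQ = (4085 − 3710)/[(3710+4085)/2] = 375/3897.5 ≈ 0.0962.
%ΔI = (19,735 − 36,000)/[(36,000+19,735)/2] = -16265/27867.5 ≈ -0.5837.
E_I = %ΔQ/%ΔI ≈ -0.165.
E_I < 0: inferior good.

inferior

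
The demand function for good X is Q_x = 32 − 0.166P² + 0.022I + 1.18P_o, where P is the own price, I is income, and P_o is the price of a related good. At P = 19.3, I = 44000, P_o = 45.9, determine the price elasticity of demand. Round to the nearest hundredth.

Substituting, Q_x = 32 − 0.166(19.3)² + 0.022(44000) + 1.18(45.9) = 32 − 61.8333 + 968 + 54.162 = 992.3287.
∂Q_x/∂P = −2·0.166·P = -6.4076, so E_p = -6.4076·(19.3/992.3287) ≈ -0.12.
|E_p| < 1: demand is inelastic.

-0.12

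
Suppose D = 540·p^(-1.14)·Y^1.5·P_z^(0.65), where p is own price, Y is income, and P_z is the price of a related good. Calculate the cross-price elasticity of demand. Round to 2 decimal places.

0.65

For a Cobb–Douglas (constant-elasticity) form D = A·P_z^α·…, the elasticity with respect to P_z equals the exponent α at every point.
Here the exponent on P_z is 0.65, so the cross-price elasticity of demand is 0.65.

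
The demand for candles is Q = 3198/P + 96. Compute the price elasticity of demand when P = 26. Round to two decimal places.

-0.56

At P = 26, Q = 219.
dQ/dP = −3198/P² = −4.7308.
Point elasticity E = (dQ/dP)·(P/Q) = -4.7308 × 26/219 ≈ -0.56.
|E| < 1, so demand is inelastic at this price.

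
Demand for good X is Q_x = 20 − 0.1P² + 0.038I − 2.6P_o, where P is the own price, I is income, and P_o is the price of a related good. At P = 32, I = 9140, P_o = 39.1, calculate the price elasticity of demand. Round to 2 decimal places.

Q_x = 20 − 0.1(32)² + 0.038(9140) − 2.6(39.1) = 20 − 102.4 + 347.32 − 101.66 = 163.26.
∂Q_x/∂P = −2·0.1·P = -6.4, so E_p = -6.4·(32/163.26) ≈ -1.25.
|E_p| > 1: demand is elastic.

-1.25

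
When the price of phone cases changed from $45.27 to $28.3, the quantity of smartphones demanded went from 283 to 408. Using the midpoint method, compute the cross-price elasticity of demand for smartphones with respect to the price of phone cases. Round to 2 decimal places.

%ΔQ_x = (408 − 283)/[(283+408)/2] = 125/345.5 ≈ 0.3618.
%ΔP_y = (28.3 − 45.27)/[(45.27+28.3)/2] ≈ -0.4613.
E_xy = 0.3618/-0.4613 ≈ -0.78.
E_xy < 0, so smartphones and phone cases are complements.

-0.78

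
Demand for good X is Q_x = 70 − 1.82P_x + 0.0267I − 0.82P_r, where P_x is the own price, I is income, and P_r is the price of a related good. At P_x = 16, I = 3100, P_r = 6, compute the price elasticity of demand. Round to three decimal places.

-0.245

Evaluating quantity at (P_x, I, P_r) gives Q_x = 70 − 1.82(16) + 0.0267(3100) − 0.82(6) = 70 − 29.12 + 82.77 − 4.92 = 118.73.
∂Q_x/∂P_x = −1.82, so E_p = (−1.82)·(16/118.73) ≈ -0.245.
|E_p| < 1: demand is inelastic.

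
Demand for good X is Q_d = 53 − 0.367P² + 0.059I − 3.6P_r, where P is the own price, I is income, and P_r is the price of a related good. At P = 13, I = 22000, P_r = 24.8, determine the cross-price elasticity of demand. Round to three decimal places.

-0.074

First evaluate Q_d: 53 − 0.367(13)² + 0.059(22000) − 3.6(24.8) = 53 − 62.023 + 1298 − 89.28 = 1199.697.
∂Q_d/∂P_r = −3.6, so E_xy = -3.6·(24.8/1199.697) ≈ -0.074.
E_xy < 0: the goods are complements.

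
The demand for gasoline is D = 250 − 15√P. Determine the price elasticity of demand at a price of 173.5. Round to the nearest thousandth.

At P = 173.5, D = 52.4209.
dD/dP = −15/(2√P) = −15/(2·13.1719).
Point elasticity E = (dD/dP)·(P/D) = -0.5694 × 173.5/52.4209 ≈ -1.885.
|E| > 1, so demand is elastic at this price.

-1.885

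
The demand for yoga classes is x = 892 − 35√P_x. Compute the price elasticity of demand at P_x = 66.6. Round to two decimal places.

-0.24

At P_x = 66.6, x = 606.3691.
dx/dP_x = −35/(2√P_x) = −35/(2·8.1609).
Point elasticity E = (dx/dP_x)·(P_x/x) = -2.1444 × 66.6/606.3691 ≈ -0.24.
|E| < 1, so demand is inelastic at this price.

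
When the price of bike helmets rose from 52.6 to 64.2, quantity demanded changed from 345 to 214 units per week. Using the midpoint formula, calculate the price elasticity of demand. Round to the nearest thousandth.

-2.360

%Δq = (214 − 345)/[(345 + 214)/2] = -131/279.5 ≈ -0.4687.
%ΔP = (64.2 − 52.6)/[(52.6 + 64.2)/2] = 11.6/58.4 ≈ 0.1986.
Arc elasticity E = %Δq/%ΔP ≈ -0.4687/0.1986 ≈ -2.360.
|E| > 1: demand is elastic over this range.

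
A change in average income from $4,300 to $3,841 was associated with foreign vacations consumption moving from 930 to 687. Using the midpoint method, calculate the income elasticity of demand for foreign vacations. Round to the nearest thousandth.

2.665

%ΔQ = (687 − 930)/[(930+687)/2] = -243/808.5 ≈ -0.3006.
%ΔI = (3,841 − 4,300)/[(4,300+3,841)/2] = -459/4070.5 ≈ -0.1128.
E_I = %ΔQ/%ΔI ≈ 2.665.
E_I > 1: normal good (luxury).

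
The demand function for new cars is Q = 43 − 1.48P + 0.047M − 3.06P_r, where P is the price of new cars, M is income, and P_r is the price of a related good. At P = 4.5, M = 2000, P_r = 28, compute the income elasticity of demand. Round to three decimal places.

2.105

Q = 43 − 1.48(4.5) + 0.047(2000) − 3.06(28) = 43 − 6.66 + 94 − 85.68 = 44.66.
∂Q/∂M = +0.047, so E_I = 0.047·(2000/44.66) ≈ 2.105.
E_I > 1: normal good (luxury).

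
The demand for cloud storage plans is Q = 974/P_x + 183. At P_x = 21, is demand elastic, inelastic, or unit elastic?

inelastic

At P_x = 21, Q = 229.381.
dQ/dP_x = −974/P_x² = −2.2086.
Point elasticity E = (dQ/dP_x)·(P_x/Q) = -2.2086 × 21/229.381 ≈ -0.202.
|E| ≈ 0.202 < 1, so demand is inelastic.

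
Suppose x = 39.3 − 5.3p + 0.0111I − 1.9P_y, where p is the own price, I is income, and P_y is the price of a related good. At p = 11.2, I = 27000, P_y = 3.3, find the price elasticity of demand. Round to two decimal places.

-0.22

First evaluate x: 39.3 − 5.3(11.2) + 0.0111(27000) − 1.9(3.3) = 39.3 − 59.36 + 299.7 − 6.27 = 273.37.
∂x/∂p = −5.3, so E_p = (−5.3)·(11.2/273.37) ≈ -0.22.
|E_p| < 1: demand is inelastic.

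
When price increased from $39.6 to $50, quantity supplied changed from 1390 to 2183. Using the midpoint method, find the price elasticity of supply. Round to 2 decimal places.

1.91

%Δq = (2183 − 1390)/[(1390 + 2183)/2] = 793/1786.5 ≈ 0.4439.
%ΔP = (50 − 39.6)/[(39.6 + 50)/2] = 10.4/44.8 ≈ 0.2321.
Arc elasticity E = %Δq/%ΔP ≈ 0.4439/0.2321 ≈ 1.91.
|E| > 1: supply is elastic over this range.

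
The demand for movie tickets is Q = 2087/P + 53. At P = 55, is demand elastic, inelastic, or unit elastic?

At P = 55, Q = 90.9455.
dQ/dP = −2087/P² = −0.6899.
Point elasticity E = (dQ/dP)·(P/Q) = -0.6899 × 55/90.9455 ≈ -0.417.
|E| ≈ 0.417 < 1, so demand is inelastic.

inelastic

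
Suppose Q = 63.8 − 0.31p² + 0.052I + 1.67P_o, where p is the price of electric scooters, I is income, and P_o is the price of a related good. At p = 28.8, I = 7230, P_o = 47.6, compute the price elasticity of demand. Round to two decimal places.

Substituting, Q = 63.8 − 0.31(28.8)² + 0.052(7230) + 1.67(47.6) = 63.8 − 257.1264 + 375.96 + 79.492 = 262.1256.
∂Q/∂p = −2·0.31·p = -17.856, so E_p = -17.856·(28.8/262.1256) ≈ -1.96.
|E_p| > 1: demand is elastic.

-1.96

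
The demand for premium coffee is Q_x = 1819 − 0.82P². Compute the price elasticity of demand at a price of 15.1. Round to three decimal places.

At P = 15.1, Q_x = 1632.0318.
dQ_x/dP = −2·0.82·P = −24.764.
Point elasticity E = (dQ_x/dP)·(P/Q_x) = -24.764 × 15.1/1632.0318 ≈ -0.229.
|E| < 1, so demand is inelastic at this price.

-0.229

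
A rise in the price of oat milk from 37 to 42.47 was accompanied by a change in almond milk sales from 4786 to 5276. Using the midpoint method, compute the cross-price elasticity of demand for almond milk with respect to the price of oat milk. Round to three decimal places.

0.708

%ΔQ_x = (5276 − 4786)/[(4786+5276)/2] = 490/5031 ≈ 0.0974.
%ΔP_y = (42.47 − 37)/[(37+42.47)/2] ≈ 0.1377.
E_xy = 0.0974/0.1377 ≈ 0.708.
E_xy > 0, so almond milk and oat milk are substitutes.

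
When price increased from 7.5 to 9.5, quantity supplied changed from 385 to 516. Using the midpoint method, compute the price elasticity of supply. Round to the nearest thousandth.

1.236

%Δq = (516 − 385)/[(385 + 516)/2] = 131/450.5 ≈ 0.2908.
%ΔP = (9.5 − 7.5)/[(7.5 + 9.5)/2] = 2/8.5 ≈ 0.2353.
Arc elasticity E = %Δq/%ΔP ≈ 0.2908/0.2353 ≈ 1.236.
|E| > 1: supply is elastic over this range.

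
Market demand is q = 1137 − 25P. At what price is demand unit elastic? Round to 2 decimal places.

22.74

For linear demand q = a − bP, E = −bP/(a − bP). |E| = 1 ⇒ bP = a − bP ⇒ P = a/(2b).
P = 1137/(2·25) = 22.74.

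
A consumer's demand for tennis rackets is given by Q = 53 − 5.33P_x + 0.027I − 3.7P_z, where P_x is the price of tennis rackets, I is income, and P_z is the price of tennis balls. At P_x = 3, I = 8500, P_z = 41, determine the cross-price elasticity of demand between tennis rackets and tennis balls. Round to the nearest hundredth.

At the given point, Q = 53 − 5.33(3) + 0.027(8500) − 3.7(41) = 53 − 15.99 + 229.5 − 151.7 = 114.81.
∂Q/∂P_z = −3.7, so E_xy = -3.7·(41/114.81) ≈ -1.32.
E_xy < 0: the goods are complements.

-1.32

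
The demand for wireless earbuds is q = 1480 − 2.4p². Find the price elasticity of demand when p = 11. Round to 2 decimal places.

-0.49

At p = 11, q = 1189.6.
dq/dp = −2·2.4·p = −52.8.
Point elasticity E = (dq/dp)·(p/q) = -52.8 × 11/1189.6 ≈ -0.49.
|E| < 1, so demand is inelastic at this price.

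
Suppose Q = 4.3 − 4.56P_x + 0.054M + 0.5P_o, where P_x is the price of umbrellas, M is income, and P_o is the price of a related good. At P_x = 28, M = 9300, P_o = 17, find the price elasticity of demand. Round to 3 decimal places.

-0.330

First evaluate Q: 4.3 − 4.56(28) + 0.054(9300) + 0.5(17) = 4.3 − 127.68 + 502.2 + 8.5 = 387.32.
∂Q/∂P_x = −4.56, so E_p = (−4.56)·(28/387.32) ≈ -0.330.
|E_p| < 1: demand is inelastic.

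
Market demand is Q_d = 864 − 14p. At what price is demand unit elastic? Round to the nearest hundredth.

30.86

For linear demand Q_d = a − bp, E = −bp/(a − bp). |E| = 1 ⇒ bp = a − bp ⇒ p = a/(2b).
p = 864/(2·14) ≈ 30.86.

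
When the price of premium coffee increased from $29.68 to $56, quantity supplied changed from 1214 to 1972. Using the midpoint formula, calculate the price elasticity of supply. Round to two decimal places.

%ΔQ = (1972 − 1214)/[(1214 + 1972)/2] = 758/1593 ≈ 0.4758.
%ΔP = (56 − 29.68)/[(29.68 + 56)/2] = 26.32/42.84 ≈ 0.6144.
Arc elasticity E = %ΔQ/%ΔP ≈ 0.4758/0.6144 ≈ 0.77.
|E| < 1: supply is inelastic over this range.

0.77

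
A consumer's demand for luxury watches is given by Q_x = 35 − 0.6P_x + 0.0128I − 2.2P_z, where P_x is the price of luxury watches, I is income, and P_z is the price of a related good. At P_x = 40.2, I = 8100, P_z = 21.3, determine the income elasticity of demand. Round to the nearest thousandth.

1.531

Q_x = 35 − 0.6(40.2) + 0.0128(8100) − 2.2(21.3) = 35 − 24.12 + 103.68 − 46.86 = 67.7.
∂Q_x/∂I = +0.0128, so E_I = 0.0128·(8100/67.7) ≈ 1.531.
E_I > 1: normal good (luxury).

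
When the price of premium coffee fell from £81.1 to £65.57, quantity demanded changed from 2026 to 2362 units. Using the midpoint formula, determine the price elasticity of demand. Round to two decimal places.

-0.72

%ΔQ = (2362 − 2026)/[(2026 + 2362)/2] = 336/2194 ≈ 0.1531.
%ΔP = (65.57 − 81.1)/[(81.1 + 65.57)/2] = -15.53/73.335 ≈ -0.2118.
Arc elasticity E = %ΔQ/%ΔP ≈ 0.1531/-0.2118 ≈ -0.72.
|E| < 1: demand is inelastic over this range.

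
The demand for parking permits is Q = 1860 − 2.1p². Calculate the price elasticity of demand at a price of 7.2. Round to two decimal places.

-0.12

At p = 7.2, Q = 1751.136.
dQ/dp = −2·2.1·p = −30.24.
Point elasticity E = (dQ/dp)·(p/Q) = -30.24 × 7.2/1751.136 ≈ -0.12.
|E| < 1, so demand is inelastic at this price.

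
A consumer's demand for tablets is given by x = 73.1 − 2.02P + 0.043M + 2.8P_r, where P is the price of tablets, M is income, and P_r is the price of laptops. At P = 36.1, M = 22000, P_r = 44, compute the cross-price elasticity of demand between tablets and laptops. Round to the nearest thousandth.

x = 73.1 − 2.02(36.1) + 0.043(22000) + 2.8(44) = 73.1 − 72.922 + 946 + 123.2 = 1069.378.
∂x/∂P_r = +2.8, so E_xy = 2.8·(44/1069.378) ≈ 0.115.
E_xy > 0: the goods are substitutes.

0.115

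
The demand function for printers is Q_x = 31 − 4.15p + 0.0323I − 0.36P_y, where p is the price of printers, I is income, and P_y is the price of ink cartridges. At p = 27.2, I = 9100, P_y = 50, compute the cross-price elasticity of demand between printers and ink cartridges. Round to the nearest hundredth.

-0.09

Q_x = 31 − 4.15(27.2) + 0.0323(9100) − 0.36(50) = 31 − 112.88 + 293.93 − 18 = 194.05.
∂Q_x/∂P_y = −0.36, so E_xy = -0.36·(50/194.05) ≈ -0.09.
E_xy < 0: the goods are complements.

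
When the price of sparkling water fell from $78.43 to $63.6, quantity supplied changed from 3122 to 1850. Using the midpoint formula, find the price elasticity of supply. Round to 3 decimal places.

%ΔQ = (1850 − 3122)/[(3122 + 1850)/2] = -1272/2486 ≈ -0.5117.
%ΔP = (63.6 − 78.43)/[(78.43 + 63.6)/2] = -14.83/71.015 ≈ -0.2088.
Arc elasticity E = %ΔQ/%ΔP ≈ -0.5117/-0.2088 ≈ 2.450.
|E| > 1: supply is elastic over this range.

2.450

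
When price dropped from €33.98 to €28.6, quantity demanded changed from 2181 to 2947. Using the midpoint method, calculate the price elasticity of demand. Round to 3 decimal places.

%Δq = (2947 − 2181)/[(2181 + 2947)/2] = 766/2564 ≈ 0.2988.
%Δp = (28.6 − 33.98)/[(33.98 + 28.6)/2] = -5.38/31.29 ≈ -0.1719.
Arc elasticity E = %Δq/%Δp ≈ 0.2988/-0.1719 ≈ -1.738.
|E| > 1: demand is elastic over this range.

-1.738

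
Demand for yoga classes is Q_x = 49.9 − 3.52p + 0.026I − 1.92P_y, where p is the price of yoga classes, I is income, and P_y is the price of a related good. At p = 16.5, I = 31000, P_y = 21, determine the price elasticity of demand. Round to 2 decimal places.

-0.08

Evaluating quantity at (p, I, P_y) gives Q_x = 49.9 − 3.52(16.5) + 0.026(31000) − 1.92(21) = 49.9 − 58.08 + 806 − 40.32 = 757.5.
∂Q_x/∂p = −3.52, so E_p = (−3.52)·(16.5/757.5) ≈ -0.08.
|E_p| < 1: demand is inelastic.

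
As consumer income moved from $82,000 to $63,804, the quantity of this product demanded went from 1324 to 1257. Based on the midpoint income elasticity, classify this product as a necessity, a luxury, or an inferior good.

%ΔQ = (1257 − 1324)/[(1324+1257)/2] = -67/1290.5 ≈ -0.0519.
%ΔI = (63,804 − 82,000)/[(82,000+63,804)/2] = -18196/72902 ≈ -0.2496.
E_I = %ΔQ/%ΔI ≈ 0.208.
E_I ∈ (0,1): normal good (necessity).

necessity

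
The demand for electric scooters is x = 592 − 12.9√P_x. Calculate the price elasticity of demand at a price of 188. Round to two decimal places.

-0.21

At P_x = 188, x = 415.1241.
dx/dP_x = −12.9/(2√P_x) = −12.9/(2·13.7113).
Point elasticity E = (dx/dP_x)·(P_x/x) = -0.4704 × 188/415.1241 ≈ -0.21.
|E| < 1, so demand is inelastic at this price.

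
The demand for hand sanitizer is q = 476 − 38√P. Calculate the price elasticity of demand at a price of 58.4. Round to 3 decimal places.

-0.782

At P = 58.4, q = 185.6044.
dq/dP = −38/(2√P) = −38/(2·7.642).
Point elasticity E = (dq/dP)·(P/q) = -2.4863 × 58.4/185.6044 ≈ -0.782.
|E| < 1, so demand is inelastic at this price.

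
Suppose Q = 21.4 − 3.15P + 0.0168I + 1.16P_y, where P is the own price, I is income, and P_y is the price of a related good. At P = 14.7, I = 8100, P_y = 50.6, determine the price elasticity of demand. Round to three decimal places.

Evaluating quantity at (P, I, P_y) gives Q = 21.4 − 3.15(14.7) + 0.0168(8100) + 1.16(50.6) = 21.4 − 46.305 + 136.08 + 58.696 = 169.871.
∂Q/∂P = −3.15, so E_p = (−3.15)·(14.7/169.871) ≈ -0.273.
|E_p| < 1: demand is inelastic.

-0.273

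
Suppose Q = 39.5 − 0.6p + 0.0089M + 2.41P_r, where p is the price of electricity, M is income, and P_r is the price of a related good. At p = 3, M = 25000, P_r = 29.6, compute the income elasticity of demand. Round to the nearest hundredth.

0.67

Q = 39.5 − 0.6(3) + 0.0089(25000) + 2.41(29.6) = 39.5 − 1.8 + 222.5 + 71.336 = 331.536.
∂Q/∂M = +0.0089, so E_I = 0.0089·(25000/331.536) ≈ 0.67.
E_I ∈ (0,1): normal good (necessity).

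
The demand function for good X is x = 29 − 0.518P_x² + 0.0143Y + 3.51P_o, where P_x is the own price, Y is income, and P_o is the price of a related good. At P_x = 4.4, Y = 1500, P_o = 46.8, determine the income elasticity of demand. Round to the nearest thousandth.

0.105

Evaluating quantity at (P_x, Y, P_o) gives x = 29 − 0.518(4.4)² + 0.0143(1500) + 3.51(46.8) = 29 − 10.0285 + 21.45 + 164.268 = 204.6895.
∂x/∂Y = +0.0143, so E_I = 0.0143·(1500/204.6895) ≈ 0.105.
E_I ∈ (0,1): normal good (necessity).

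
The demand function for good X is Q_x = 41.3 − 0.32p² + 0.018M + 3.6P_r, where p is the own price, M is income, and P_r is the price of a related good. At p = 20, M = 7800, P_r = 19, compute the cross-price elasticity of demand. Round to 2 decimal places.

Q_x = 41.3 − 0.32(20)² + 0.018(7800) + 3.6(19) = 41.3 − 128 + 140.4 + 68.4 = 122.1.
∂Q_x/∂P_r = +3.6, so E_xy = 3.6·(19/122.1) ≈ 0.56.
E_xy > 0: the goods are substitutes.

0.56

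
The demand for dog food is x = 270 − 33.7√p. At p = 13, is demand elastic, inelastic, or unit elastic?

inelastic

At p = 13, x = 148.4929.
dx/dp = −33.7/(2√p) = −33.7/(2·3.6056).
Point elasticity E = (dx/dp)·(p/x) = -4.6733 × 13/148.4929 ≈ -0.409.
|E| ≈ 0.409 < 1, so demand is inelastic.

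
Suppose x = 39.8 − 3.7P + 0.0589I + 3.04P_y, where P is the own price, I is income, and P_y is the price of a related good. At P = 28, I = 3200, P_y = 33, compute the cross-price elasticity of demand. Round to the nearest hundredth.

Evaluating quantity at (P, I, P_y) gives x = 39.8 − 3.7(28) + 0.0589(3200) + 3.04(33) = 39.8 − 103.6 + 188.48 + 100.32 = 225.
∂x/∂P_y = +3.04, so E_xy = 3.04·(33/225) ≈ 0.45.
E_xy > 0: the goods are substitutes.

0.45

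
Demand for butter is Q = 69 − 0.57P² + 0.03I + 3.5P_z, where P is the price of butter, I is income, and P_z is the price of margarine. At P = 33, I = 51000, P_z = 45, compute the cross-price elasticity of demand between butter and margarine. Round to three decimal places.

0.139

Evaluating quantity at (P, I, P_z) gives Q = 69 − 0.57(33)² + 0.03(51000) + 3.5(45) = 69 − 620.73 + 1530 + 157.5 = 1135.77.
∂Q/∂P_z = +3.5, so E_xy = 3.5·(45/1135.77) ≈ 0.139.
E_xy > 0: the goods are substitutes.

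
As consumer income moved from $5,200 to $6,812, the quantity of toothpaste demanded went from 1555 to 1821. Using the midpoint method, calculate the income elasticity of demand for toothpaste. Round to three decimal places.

%ΔQ = (1821 − 1555)/[(1555+1821)/2] = 266/1688 ≈ 0.1576.
%ΔM = (6,812 − 5,200)/[(5,200+6,812)/2] = 1612/6006 ≈ 0.2684.
E_I = %ΔQ/%ΔM ≈ 0.587.
E_I ∈ (0,1): normal good (necessity).

0.587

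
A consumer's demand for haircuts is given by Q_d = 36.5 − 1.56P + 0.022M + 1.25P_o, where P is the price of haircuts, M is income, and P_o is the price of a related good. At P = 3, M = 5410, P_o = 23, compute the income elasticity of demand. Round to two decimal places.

Q_d = 36.5 − 1.56(3) + 0.022(5410) + 1.25(23) = 36.5 − 4.68 + 119.02 + 28.75 = 179.59.
∂Q_d/∂M = +0.022, so E_I = 0.022·(5410/179.59) ≈ 0.66.
E_I ∈ (0,1): normal good (necessity).

0.66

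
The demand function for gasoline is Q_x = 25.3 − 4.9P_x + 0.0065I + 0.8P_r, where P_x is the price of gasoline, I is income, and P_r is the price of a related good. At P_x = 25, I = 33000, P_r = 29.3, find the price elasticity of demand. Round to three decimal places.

Substituting, Q_x = 25.3 − 4.9(25) + 0.0065(33000) + 0.8(29.3) = 25.3 − 122.5 + 214.5 + 23.44 = 140.74.
∂Q_x/∂P_x = −4.9, so E_p = (−4.9)·(25/140.74) ≈ -0.870.
|E_p| < 1: demand is inelastic.

-0.870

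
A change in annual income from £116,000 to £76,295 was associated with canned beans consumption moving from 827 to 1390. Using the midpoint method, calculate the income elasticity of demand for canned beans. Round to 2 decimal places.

%ΔQ = (1390 − 827)/[(827+1390)/2] = 563/1108.5 ≈ 0.5079.
%ΔI = (76,295 − 116,000)/[(116,000+76,295)/2] = -39705/96147.5 ≈ -0.4130.
E_I = %ΔQ/%ΔI ≈ -1.23.
E_I < 0: inferior good.

-1.23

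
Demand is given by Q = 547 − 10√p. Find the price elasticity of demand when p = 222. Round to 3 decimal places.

At p = 222, Q = 398.0034.
dQ/dp = −10/(2√p) = −10/(2·14.8997).
Point elasticity E = (dQ/dp)·(p/Q) = -0.3356 × 222/398.0034 ≈ -0.187.
|E| < 1, so demand is inelastic at this price.

-0.187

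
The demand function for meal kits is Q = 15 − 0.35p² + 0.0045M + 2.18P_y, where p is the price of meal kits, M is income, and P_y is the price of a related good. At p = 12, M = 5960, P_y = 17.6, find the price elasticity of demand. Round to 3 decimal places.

-3.384

Evaluating quantity at (p, M, P_y) gives Q = 15 − 0.35(12)² + 0.0045(5960) + 2.18(17.6) = 15 − 50.4 + 26.82 + 38.368 = 29.788.
∂Q/∂p = −2·0.35·p = -8.4, so E_p = -8.4·(12/29.788) ≈ -3.384.
|E_p| > 1: demand is elastic.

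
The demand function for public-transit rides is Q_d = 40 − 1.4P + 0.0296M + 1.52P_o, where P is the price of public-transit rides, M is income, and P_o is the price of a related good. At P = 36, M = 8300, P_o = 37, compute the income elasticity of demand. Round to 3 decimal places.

At the given point, Q_d = 40 − 1.4(36) + 0.0296(8300) + 1.52(37) = 40 − 50.4 + 245.68 + 56.24 = 291.52.
∂Q_d/∂M = +0.0296, so E_I = 0.0296·(8300/291.52) ≈ 0.843.
E_I ∈ (0,1): normal good (necessity).

0.843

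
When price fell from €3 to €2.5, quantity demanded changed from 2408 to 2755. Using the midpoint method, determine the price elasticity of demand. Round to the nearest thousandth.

-0.739

%Δq = (2755 − 2408)/[(2408 + 2755)/2] = 347/2581.5 ≈ 0.1344.
%Δp = (2.5 − 3)/[(3 + 2.5)/2] = -0.5/2.75 ≈ -0.1818.
Arc elasticity E = %Δq/%Δp ≈ 0.1344/-0.1818 ≈ -0.739.
|E| < 1: demand is inelastic over this range.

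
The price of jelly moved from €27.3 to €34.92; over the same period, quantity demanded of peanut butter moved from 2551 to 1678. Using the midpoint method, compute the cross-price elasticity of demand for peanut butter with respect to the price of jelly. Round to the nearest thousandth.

-1.686

%ΔQ_x = (1678 − 2551)/[(2551+1678)/2] = -873/2114.5 ≈ -0.4129.
%ΔP_y = (34.92 − 27.3)/[(27.3+34.92)/2] ≈ 0.2449.
E_xy = -0.4129/0.2449 ≈ -1.686.
E_xy < 0, so peanut butter and jelly are complements.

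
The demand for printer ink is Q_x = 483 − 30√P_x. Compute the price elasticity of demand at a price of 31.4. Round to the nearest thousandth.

-0.267

At P_x = 31.4, Q_x = 314.8929.
dQ_x/dP_x = −30/(2√P_x) = −30/(2·5.6036).
Point elasticity E = (dQ_x/dP_x)·(P_x/Q_x) = -2.6769 × 31.4/314.8929 ≈ -0.267.
|E| < 1, so demand is inelastic at this price.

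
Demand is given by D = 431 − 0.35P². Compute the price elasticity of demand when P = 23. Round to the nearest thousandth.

At P = 23, D = 245.85.
dD/dP = −2·0.35·P = −16.1.
Point elasticity E = (dD/dP)·(P/D) = -16.1 × 23/245.85 ≈ -1.506.
|E| > 1, so demand is elastic at this price.

-1.506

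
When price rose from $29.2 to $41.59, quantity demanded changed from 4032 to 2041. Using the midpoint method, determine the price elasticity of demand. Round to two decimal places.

%ΔQ = (2041 − 4032)/[(4032 + 2041)/2] = -1991/3036.5 ≈ -0.6557.
%Δp = (41.59 − 29.2)/[(29.2 + 41.59)/2] = 12.39/35.395 ≈ 0.3500.
Arc elasticity E = %ΔQ/%Δp ≈ -0.6557/0.3500 ≈ -1.87.
|E| > 1: demand is elastic over this range.

-1.87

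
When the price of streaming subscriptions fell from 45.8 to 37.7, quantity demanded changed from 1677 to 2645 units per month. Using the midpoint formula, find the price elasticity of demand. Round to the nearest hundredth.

%ΔQ = (2645 − 1677)/[(1677 + 2645)/2] = 968/2161 ≈ 0.4479.
%Δp = (37.7 − 45.8)/[(45.8 + 37.7)/2] = -8.1/41.75 ≈ -0.1940.
Arc elasticity E = %ΔQ/%Δp ≈ 0.4479/-0.1940 ≈ -2.31.
|E| > 1: demand is elastic over this range.

-2.31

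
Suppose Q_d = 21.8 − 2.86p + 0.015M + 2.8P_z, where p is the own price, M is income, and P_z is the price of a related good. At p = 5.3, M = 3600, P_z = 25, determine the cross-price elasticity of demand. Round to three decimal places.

0.536

Evaluating quantity at (p, M, P_z) gives Q_d = 21.8 − 2.86(5.3) + 0.015(3600) + 2.8(25) = 21.8 − 15.158 + 54 + 70 = 130.642.
∂Q_d/∂P_z = +2.8, so E_xy = 2.8·(25/130.642) ≈ 0.536.
E_xy > 0: the goods are substitutes.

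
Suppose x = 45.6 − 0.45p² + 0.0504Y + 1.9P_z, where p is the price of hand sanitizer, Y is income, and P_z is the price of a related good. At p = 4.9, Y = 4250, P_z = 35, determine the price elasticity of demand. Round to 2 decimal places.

Substituting, x = 45.6 − 0.45(4.9)² + 0.0504(4250) + 1.9(35) = 45.6 − 10.8045 + 214.2 + 66.5 = 315.4955.
∂x/∂p = −2·0.45·p = -4.41, so E_p = -4.41·(4.9/315.4955) ≈ -0.07.
|E_p| < 1: demand is inelastic.

-0.07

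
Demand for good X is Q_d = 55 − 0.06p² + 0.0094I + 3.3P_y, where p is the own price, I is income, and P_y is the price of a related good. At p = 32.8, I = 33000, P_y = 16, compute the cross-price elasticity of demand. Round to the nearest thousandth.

0.149

Substituting, Q_d = 55 − 0.06(32.8)² + 0.0094(33000) + 3.3(16) = 55 − 64.5504 + 310.2 + 52.8 = 353.4496.
∂Q_d/∂P_y = +3.3, so E_xy = 3.3·(16/353.4496) ≈ 0.149.
E_xy > 0: the goods are substitutes.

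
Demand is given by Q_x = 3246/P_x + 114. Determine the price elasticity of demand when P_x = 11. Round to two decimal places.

-0.72

At P_x = 11, Q_x = 409.0909.
dQ_x/dP_x = −3246/P_x² = −26.8264.
Point elasticity E = (dQ_x/dP_x)·(P_x/Q_x) = -26.8264 × 11/409.0909 ≈ -0.72.
|E| < 1, so demand is inelastic at this price.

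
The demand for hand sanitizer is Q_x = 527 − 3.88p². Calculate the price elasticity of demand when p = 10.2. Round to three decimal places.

At p = 10.2, Q_x = 123.3248.
dQ_x/dp = −2·3.88·p = −79.152.
Point elasticity E = (dQ_x/dp)·(p/Q_x) = -79.152 × 10.2/123.3248 ≈ -6.547.
|E| > 1, so demand is elastic at this price.

-6.547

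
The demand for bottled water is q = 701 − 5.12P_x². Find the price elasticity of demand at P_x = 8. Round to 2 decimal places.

At P_x = 8, q = 373.32.
dq/dP_x = −2·5.12·P_x = −81.92.
Point elasticity E = (dq/dP_x)·(P_x/q) = -81.92 × 8/373.32 ≈ -1.76.
|E| > 1, so demand is elastic at this price.

-1.76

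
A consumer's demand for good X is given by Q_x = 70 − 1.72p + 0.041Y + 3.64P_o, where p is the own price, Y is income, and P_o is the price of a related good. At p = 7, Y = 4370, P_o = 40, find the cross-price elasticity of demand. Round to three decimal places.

0.380

At the given point, Q_x = 70 − 1.72(7) + 0.041(4370) + 3.64(40) = 70 − 12.04 + 179.17 + 145.6 = 382.73.
∂Q_x/∂P_o = +3.64, so E_xy = 3.64·(40/382.73) ≈ 0.380.
E_xy > 0: the goods are substitutes.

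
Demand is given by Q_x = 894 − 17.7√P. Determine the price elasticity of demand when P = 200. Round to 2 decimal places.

At P = 200, Q_x = 643.6842.
dQ_x/dP = −17.7/(2√P) = −17.7/(2·14.1421).
Point elasticity E = (dQ_x/dP)·(P/Q_x) = -0.6258 × 200/643.6842 ≈ -0.19.
|E| < 1, so demand is inelastic at this price.

-0.19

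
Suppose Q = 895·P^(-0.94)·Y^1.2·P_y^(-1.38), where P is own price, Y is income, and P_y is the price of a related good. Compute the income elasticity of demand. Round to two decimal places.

1.20

For a Cobb–Douglas (constant-elasticity) form Q = A·Y^α·…, the elasticity with respect to Y equals the exponent α at every point.
Here the exponent on Y is 1.2, so the income elasticity of demand is 1.20.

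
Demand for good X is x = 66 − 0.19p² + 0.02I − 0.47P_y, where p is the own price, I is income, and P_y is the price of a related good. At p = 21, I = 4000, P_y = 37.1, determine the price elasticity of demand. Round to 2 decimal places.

First evaluate x: 66 − 0.19(21)² + 0.02(4000) − 0.47(37.1) = 66 − 83.79 + 80 − 17.437 = 44.773.
∂x/∂p = −2·0.19·p = -7.98, so E_p = -7.98·(21/44.773) ≈ -3.74.
|E_p| > 1: demand is elastic.

-3.74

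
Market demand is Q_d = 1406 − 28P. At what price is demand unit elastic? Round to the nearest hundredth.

For linear demand Q_d = a − bP, E = −bP/(a − bP). |E| = 1 ⇒ bP = a − bP ⇒ P = a/(2b).
P = 1406/(2·28) ≈ 25.11.

25.11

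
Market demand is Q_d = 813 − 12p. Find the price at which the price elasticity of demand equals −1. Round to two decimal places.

33.88

For linear demand Q_d = a − bp, E = −bp/(a − bp). |E| = 1 ⇒ bp = a − bp ⇒ p = a/(2b).
p = 813/(2·12) ≈ 33.88.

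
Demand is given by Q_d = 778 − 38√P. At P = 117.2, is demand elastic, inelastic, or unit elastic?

inelastic

At P = 117.2, Q_d = 366.616.
dQ_d/dP = −38/(2√P) = −38/(2·10.8259).
Point elasticity E = (dQ_d/dP)·(P/Q_d) = -1.7551 × 117.2/366.616 ≈ -0.561.
|E| ≈ 0.561 < 1, so demand is inelastic.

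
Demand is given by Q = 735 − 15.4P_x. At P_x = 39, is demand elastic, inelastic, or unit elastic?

elastic

At P_x = 39, Q = 134.4.
dQ/dP_x = −15.4.
Point elasticity E = (dQ/dP_x)·(P_x/Q) = -15.4 × 39/134.4 ≈ -4.469.
|E| ≈ 4.469 > 1, so demand is elastic.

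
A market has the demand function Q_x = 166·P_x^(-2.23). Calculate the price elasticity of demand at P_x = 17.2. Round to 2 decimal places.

For a Cobb–Douglas (constant-elasticity) form Q_x = A·P_x^α·…, the elasticity with respect to P_x equals the exponent α at every point.
Here the exponent on P_x is -2.23, so the price elasticity of demand is -2.23.

-2.23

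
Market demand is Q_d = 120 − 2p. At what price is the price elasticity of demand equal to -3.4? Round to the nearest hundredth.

Set −bp/(a − bp) = −3.4 ⇒ bp = 3.4(a − bp) ⇒ bp(1+3.4) = 3.4·a.
p = 3.4·120/(2·4.4) ≈ 46.36.

46.36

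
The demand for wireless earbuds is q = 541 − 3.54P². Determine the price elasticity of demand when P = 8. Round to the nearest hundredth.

-1.44

At P = 8, q = 314.44.
dq/dP = −2·3.54·P = −56.64.
Point elasticity E = (dq/dP)·(P/q) = -56.64 × 8/314.44 ≈ -1.44.
|E| > 1, so demand is elastic at this price.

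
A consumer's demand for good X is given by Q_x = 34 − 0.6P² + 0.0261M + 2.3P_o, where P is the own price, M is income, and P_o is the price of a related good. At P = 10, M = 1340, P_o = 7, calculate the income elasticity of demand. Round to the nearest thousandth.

At the given point, Q_x = 34 − 0.6(10)² + 0.0261(1340) + 2.3(7) = 34 − 60 + 34.974 + 16.1 = 25.074.
∂Q_x/∂M = +0.0261, so E_I = 0.0261·(1340/25.074) ≈ 1.395.
E_I > 1: normal good (luxury).

1.395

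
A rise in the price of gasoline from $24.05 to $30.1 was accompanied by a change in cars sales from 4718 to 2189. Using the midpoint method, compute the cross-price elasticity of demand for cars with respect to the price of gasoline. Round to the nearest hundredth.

%ΔQ_x = (2189 − 4718)/[(4718+2189)/2] = -2529/3453.5 ≈ -0.7323.
%ΔP_y = (30.1 − 24.05)/[(24.05+30.1)/2] ≈ 0.2235.
E_xy = -0.7323/0.2235 ≈ -3.28.
E_xy < 0, so cars and gasoline are complements.

-3.28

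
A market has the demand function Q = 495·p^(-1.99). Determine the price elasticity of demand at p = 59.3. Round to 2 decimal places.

For a Cobb–Douglas (constant-elasticity) form Q = A·p^α·…, the elasticity with respect to p equals the exponent α at every point.
Here the exponent on p is -1.99, so the price elasticity of demand is -1.99.

-1.99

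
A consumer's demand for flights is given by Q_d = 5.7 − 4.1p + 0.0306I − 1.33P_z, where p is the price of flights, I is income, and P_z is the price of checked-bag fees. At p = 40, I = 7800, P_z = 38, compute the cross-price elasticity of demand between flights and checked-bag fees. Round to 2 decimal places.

Evaluating quantity at (p, I, P_z) gives Q_d = 5.7 − 4.1(40) + 0.0306(7800) − 1.33(38) = 5.7 − 164 + 238.68 − 50.54 = 29.84.
∂Q_d/∂P_z = −1.33, so E_xy = -1.33·(38/29.84) ≈ -1.69.
E_xy < 0: the goods are complements.

-1.69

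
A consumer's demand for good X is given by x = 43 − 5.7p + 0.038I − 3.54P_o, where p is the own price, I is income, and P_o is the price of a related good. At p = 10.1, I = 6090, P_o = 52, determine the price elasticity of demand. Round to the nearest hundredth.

At the given point, x = 43 − 5.7(10.1) + 0.038(6090) − 3.54(52) = 43 − 57.57 + 231.42 − 184.08 = 32.77.
∂x/∂p = −5.7, so E_p = (−5.7)·(10.1/32.77) ≈ -1.76.
|E_p| > 1: demand is elastic.

-1.76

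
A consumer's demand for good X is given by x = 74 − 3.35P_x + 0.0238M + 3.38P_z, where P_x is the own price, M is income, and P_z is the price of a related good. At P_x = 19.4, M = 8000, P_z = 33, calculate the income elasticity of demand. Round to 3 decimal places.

0.612

At the given point, x = 74 − 3.35(19.4) + 0.0238(8000) + 3.38(33) = 74 − 64.99 + 190.4 + 111.54 = 310.95.
∂x/∂M = +0.0238, so E_I = 0.0238·(8000/310.95) ≈ 0.612.
E_I ∈ (0,1): normal good (necessity).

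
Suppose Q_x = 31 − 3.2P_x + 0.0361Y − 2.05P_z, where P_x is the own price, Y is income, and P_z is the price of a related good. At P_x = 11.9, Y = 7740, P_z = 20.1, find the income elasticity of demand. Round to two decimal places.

1.21

Substituting, Q_x = 31 − 3.2(11.9) + 0.0361(7740) − 2.05(20.1) = 31 − 38.08 + 279.414 − 41.205 = 231.129.
∂Q_x/∂Y = +0.0361, so E_I = 0.0361·(7740/231.129) ≈ 1.21.
E_I > 1: normal good (luxury).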